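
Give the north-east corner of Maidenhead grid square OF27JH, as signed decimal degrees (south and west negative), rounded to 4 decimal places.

-32.6667, 104.8333

Field O=14, F=5: +14·20° lon, +5·10° lat → SW at lon 100°, lat -40°.
Square 2, 7: +2·2° lon, +7·1° lat → SW at lon 104°, lat -33°.
Subsquare j=9, h=7: +9·0.0833333° lon, +7·0.0416667° lat → SW at lon 104.75°, lat -32.7083°.
Cell spans 0.0833333° lon × 0.0416667° lat. NE corner is SW corner plus one full cell.
latitude -32.6667, longitude 104.8333.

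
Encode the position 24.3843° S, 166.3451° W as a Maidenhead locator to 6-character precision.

AG65to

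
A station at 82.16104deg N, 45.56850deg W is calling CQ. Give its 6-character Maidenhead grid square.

Offset from 180°W / 90°S: lon 134.4315°, lat 172.1610°.
Field: 134.4315/20 → 6 → G, 172.1610/10 → 17 → R; chars GR.
Square: 14.4315/2 → 7, 2.1610/1 → 2; chars 72.
Subsquare: 0.4315/0.0833333 → 5 → f, 0.1610/0.0416667 → 3 → d; chars fd.

GR72fd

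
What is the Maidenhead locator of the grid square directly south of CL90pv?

Latitude subsquare v = 21; −1 → 20 = u.
The longitude characters are unchanged.

CL90pu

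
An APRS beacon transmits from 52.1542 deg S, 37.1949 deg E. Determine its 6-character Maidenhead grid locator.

Shift to the Maidenhead origin (180°W, 90°S): lon 217.1949, lat 37.8458.
Field: lon ⌊217.1949/20⌋ = 10 → K; lat ⌊37.8458/10⌋ = 3 → D.
Square: lon ⌊17.1949/2⌋ = 8; lat ⌊7.8458/1⌋ = 7.
Subsquare: lon ⌊1.1949/0.0833333⌋ = 14 → o; lat ⌊0.8458/0.0416667⌋ = 20 → u.

KD87ou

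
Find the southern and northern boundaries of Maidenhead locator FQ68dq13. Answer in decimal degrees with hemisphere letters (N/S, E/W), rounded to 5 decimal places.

78.67917° N, 78.68333° N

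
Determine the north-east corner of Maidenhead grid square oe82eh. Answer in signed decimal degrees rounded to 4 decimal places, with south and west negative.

-47.6667, 116.4167

Field O=14, E=4: +14·20° lon, +4·10° lat → SW at lon 100°, lat -50°.
Square 8, 2: +8·2° lon, +2·1° lat → SW at lon 116°, lat -48°.
Subsquare e=4, h=7: +4·0.0833333° lon, +7·0.0416667° lat → SW at lon 116.333°, lat -47.7083°.
Cell spans 0.0833333° lon × 0.0416667° lat. NE corner is SW corner plus one full cell.
latitude -47.6667, longitude 116.4167.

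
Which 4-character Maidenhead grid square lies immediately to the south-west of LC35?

Longitude square 3; −1 → 2.
Latitude square 5; −1 → 4.

LC24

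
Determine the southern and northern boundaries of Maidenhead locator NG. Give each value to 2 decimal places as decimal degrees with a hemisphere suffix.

30.00° S, 20.00° S

Field N=13, G=6: +13·20° lon, +6·10° lat → SW at lon 80°, lat -30°.
Cell spans 20° lon × 10° lat.
south 30.00° S, north 20.00° S.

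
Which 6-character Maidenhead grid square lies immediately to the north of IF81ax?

IF82aa

Latitude subsquare x = 23; +1 → 24, wraps to 0 = a, carry into square.
Latitude square 1; +1 → 2.
The longitude characters are unchanged.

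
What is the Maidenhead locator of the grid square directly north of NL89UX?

NM80ua

Latitude subsquare x = 23; +1 → 24, wraps to 0 = a, carry into square.
Latitude square 9; +1 → 10, wraps to 0, carry into field.
Latitude field L = 11; +1 → 12 = M.
The longitude characters are unchanged.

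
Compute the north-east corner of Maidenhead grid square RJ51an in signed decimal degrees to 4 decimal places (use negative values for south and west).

1.5833, 170.0833

Field R=17, J=9: +17·20° lon, +9·10° lat → SW at lon 160°, lat 0°.
Square 5, 1: +5·2° lon, +1·1° lat → SW at lon 170°, lat 1°.
Subsquare a=0, n=13: +0·0.0833333° lon, +13·0.0416667° lat → SW at lon 170°, lat 1.54167°.
Cell spans 0.0833333° lon × 0.0416667° lat. NE corner is SW corner plus one full cell.
latitude 1.5833, longitude 170.0833.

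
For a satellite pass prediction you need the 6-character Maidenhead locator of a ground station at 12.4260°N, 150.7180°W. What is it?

BK42pk

Add 180° to longitude and 90° to latitude: 29.2820, 102.4260.
Field: 29.2820/20 → 1 → B, 102.4260/10 → 10 → K; chars BK.
Square: 9.2820/2 → 4, 2.4260/1 → 2; chars 42.
Subsquare: 1.2820/0.0833333 → 15 → p, 0.4260/0.0416667 → 10 → k; chars pk.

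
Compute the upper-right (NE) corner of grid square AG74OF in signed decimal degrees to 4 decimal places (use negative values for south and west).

-25.7500, -164.7500

Field A=0, G=6: +0·20° lon, +6·10° lat → SW at lon -180°, lat -30°.
Square 7, 4: +7·2° lon, +4·1° lat → SW at lon -166°, lat -26°.
Subsquare o=14, f=5: +14·0.0833333° lon, +5·0.0416667° lat → SW at lon -164.833°, lat -25.7917°.
Cell spans 0.0833333° lon × 0.0416667° lat. NE corner is SW corner plus one full cell.
latitude -25.7500, longitude -164.7500.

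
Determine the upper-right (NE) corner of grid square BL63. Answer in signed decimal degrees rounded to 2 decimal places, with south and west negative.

24.00, -146.00

Field B=1, L=11: +1·20° lon, +11·10° lat → SW at lon -160°, lat 20°.
Square 6, 3: +6·2° lon, +3·1° lat → SW at lon -148°, lat 23°.
Cell spans 2° lon × 1° lat. NE corner is SW corner plus one full cell.
latitude 24.00, longitude -146.00.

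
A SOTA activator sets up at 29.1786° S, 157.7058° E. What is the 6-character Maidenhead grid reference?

Add 180° to longitude and 90° to latitude: 337.7058, 60.8214.
Field: 337.7058/20 → 16 → Q, 60.8214/10 → 6 → G; chars QG.
Square: 17.7058/2 → 8, 0.8214/1 → 0; chars 80.
Subsquare: 1.7058/0.0833333 → 20 → u, 0.8214/0.0416667 → 19 → t; chars ut.

QG80ut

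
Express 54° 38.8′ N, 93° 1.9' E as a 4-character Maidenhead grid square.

Shift to the Maidenhead origin (180°W, 90°S): lon 273.03, lat 144.65.
Field: lon ⌊273.03/20⌋ = 13 → N; lat ⌊144.65/10⌋ = 14 → O.
Square: lon ⌊13.03/2⌋ = 6; lat ⌊4.65/1⌋ = 4.

NO64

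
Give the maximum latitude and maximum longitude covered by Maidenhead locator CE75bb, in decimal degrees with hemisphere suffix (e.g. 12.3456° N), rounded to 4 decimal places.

44.9167° S, 125.8333° W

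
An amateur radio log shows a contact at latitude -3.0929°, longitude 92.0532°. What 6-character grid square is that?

Offset from 180°W / 90°S: lon 272.0532°, lat 86.9071°.
Field: lon ⌊272.0532/20⌋ = 13 → N; lat ⌊86.9071/10⌋ = 8 → I.
Square: lon ⌊12.0532/2⌋ = 6; lat ⌊6.9071/1⌋ = 6.
Subsquare: lon ⌊0.0532/0.0833333⌋ = 0 → a; lat ⌊0.9071/0.0416667⌋ = 21 → v.

NI66av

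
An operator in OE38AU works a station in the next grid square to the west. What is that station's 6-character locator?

Longitude subsquare a = 0; −1 → -1, wraps to 23 = x, carry into square.
Longitude square 3; −1 → 2.
The latitude characters are unchanged.

OE28xu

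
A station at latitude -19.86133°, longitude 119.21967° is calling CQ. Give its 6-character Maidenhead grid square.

Shift to the Maidenhead origin (180°W, 90°S): lon 299.2197, lat 70.1387.
Field: 299.2197/20 → 14 → O, 70.1387/10 → 7 → H; chars OH.
Square: 19.2197/2 → 9, 0.1387/1 → 0; chars 90.
Subsquare: 1.2197/0.0833333 → 14 → o, 0.1387/0.0416667 → 3 → d; chars od.

OH90od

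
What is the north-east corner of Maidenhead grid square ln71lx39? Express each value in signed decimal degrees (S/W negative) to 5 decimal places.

42.00000, 54.95000

Field L=11, N=13: +11·20° lon, +13·10° lat → SW at lon 40°, lat 40°.
Square 7, 1: +7·2° lon, +1·1° lat → SW at lon 54°, lat 41°.
Subsquare l=11, x=23: +11·0.0833333° lon, +23·0.0416667° lat → SW at lon 54.9167°, lat 41.9583°.
Extended square 3, 9: +3·0.00833333° lon, +9·0.00416667° lat → SW at lon 54.9417°, lat 41.9958°.
Cell spans 0.00833333° lon × 0.00416667° lat. NE corner is SW corner plus one full cell.
latitude 42.00000, longitude 54.95000.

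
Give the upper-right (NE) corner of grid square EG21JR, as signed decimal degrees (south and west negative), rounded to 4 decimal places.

-28.2500, -95.1667

Field E=4, G=6: +4·20° lon, +6·10° lat → SW at lon -100°, lat -30°.
Square 2, 1: +2·2° lon, +1·1° lat → SW at lon -96°, lat -29°.
Subsquare j=9, r=17: +9·0.0833333° lon, +17·0.0416667° lat → SW at lon -95.25°, lat -28.2917°.
Cell spans 0.0833333° lon × 0.0416667° lat. NE corner is SW corner plus one full cell.
latitude -28.2500, longitude -95.1667.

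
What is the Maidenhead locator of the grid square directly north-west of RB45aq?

Longitude subsquare a = 0; −1 → -1, wraps to 23 = x, carry into square.
Longitude square 4; −1 → 3.
Latitude subsquare q = 16; +1 → 17 = r.

RB35xr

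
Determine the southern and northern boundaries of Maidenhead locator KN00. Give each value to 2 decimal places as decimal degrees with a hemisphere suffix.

Field K=10, N=13: +10·20° lon, +13·10° lat → SW at lon 20°, lat 40°.
Square 0, 0: +0·2° lon, +0·1° lat → SW at lon 20°, lat 40°.
Cell spans 2° lon × 1° lat.
south 40.00° N, north 41.00° N.

40.00° N, 41.00° N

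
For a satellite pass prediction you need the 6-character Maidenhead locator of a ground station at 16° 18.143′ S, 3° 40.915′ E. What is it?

Add 180° to longitude and 90° to latitude: 183.6819, 73.6976.
Field: lon ⌊183.6819/20⌋ = 9 → J; lat ⌊73.6976/10⌋ = 7 → H.
Square: lon ⌊3.6819/2⌋ = 1; lat ⌊3.6976/1⌋ = 3.
Subsquare: lon ⌊1.6819/0.0833333⌋ = 20 → u; lat ⌊0.6976/0.0416667⌋ = 16 → q.

JH13uq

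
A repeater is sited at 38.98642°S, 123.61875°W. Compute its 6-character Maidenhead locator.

CF81ea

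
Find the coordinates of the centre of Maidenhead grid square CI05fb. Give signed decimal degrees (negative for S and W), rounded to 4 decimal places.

-4.9375, -139.5417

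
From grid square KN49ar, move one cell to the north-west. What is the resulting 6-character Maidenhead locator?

KN39xs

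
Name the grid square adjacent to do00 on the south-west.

CN99

Longitude square 0; −1 → -1, wraps to 9, carry into field.
Longitude field D = 3; −1 → 2 = C.
Latitude square 0; −1 → -1, wraps to 9, carry into field.
Latitude field O = 14; −1 → 13 = N.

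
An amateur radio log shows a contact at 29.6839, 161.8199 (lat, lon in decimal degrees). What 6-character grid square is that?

Add 180° to longitude and 90° to latitude: 341.8199, 119.6839.
Field: 341.8199/20 → 17 → R, 119.6839/10 → 11 → L; chars RL.
Square: 1.8199/2 → 0, 9.6839/1 → 9; chars 09.
Subsquare: 1.8199/0.0833333 → 21 → v, 0.6839/0.0416667 → 16 → q; chars vq.

RL09vq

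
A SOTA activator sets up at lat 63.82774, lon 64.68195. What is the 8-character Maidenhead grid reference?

Add 180° to longitude and 90° to latitude: 244.68195, 153.82774.
Field: lon ⌊244.68195/20⌋ = 12 → M; lat ⌊153.82774/10⌋ = 15 → P.
Square: lon ⌊4.68195/2⌋ = 2; lat ⌊3.82774/1⌋ = 3.
Subsquare: lon ⌊0.68195/0.0833333⌋ = 8 → i; lat ⌊0.82774/0.0416667⌋ = 19 → t.
Extended square: lon ⌊0.01528/0.00833333⌋ = 1; lat ⌊0.03607/0.00416667⌋ = 8.

MP23it18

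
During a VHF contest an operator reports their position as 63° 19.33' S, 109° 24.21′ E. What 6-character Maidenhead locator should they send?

OC46qq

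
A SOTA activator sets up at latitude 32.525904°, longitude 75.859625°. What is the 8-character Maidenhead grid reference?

MM72wm36

Add 180° to longitude and 90° to latitude: 255.85962, 122.52590.
Field (20°×10°, letters A–R): lon ⌊255.85962/20⌋ = 12 → M; lat ⌊122.52590/10⌋ = 12 → M.
Square (2°×1°, digits 0–9): lon ⌊15.85962/2⌋ = 7; lat ⌊2.52590/1⌋ = 2.
Subsquare (5′×2.5′, letters a–x): lon ⌊1.85962/0.0833333⌋ = 22 → w; lat ⌊0.52590/0.0416667⌋ = 12 → m.
Extended square (30″×15″, digits 0–9): lon ⌊0.02629/0.00833333⌋ = 3; lat ⌊0.02590/0.00416667⌋ = 6.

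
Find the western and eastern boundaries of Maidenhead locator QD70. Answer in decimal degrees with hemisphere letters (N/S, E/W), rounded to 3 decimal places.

Field Q=16, D=3: +16·20° lon, +3·10° lat → SW at lon 140°, lat -60°.
Square 7, 0: +7·2° lon, +0·1° lat → SW at lon 154°, lat -60°.
Cell spans 2° lon × 1° lat.
west 154.000° E, east 156.000° E.

154.000° E, 156.000° E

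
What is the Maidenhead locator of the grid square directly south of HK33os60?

Latitude extended square 0; −1 → -1, wraps to 9, carry into subsquare.
Latitude subsquare s = 18; −1 → 17 = r.
The longitude characters are unchanged.

HK33or69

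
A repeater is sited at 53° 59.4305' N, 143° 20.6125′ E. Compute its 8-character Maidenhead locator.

QO13qx17

Shift to the Maidenhead origin (180°W, 90°S): lon 323.34354, lat 143.99051.
Field (20°×10°, letters A–R): lon ⌊323.34354/20⌋ = 16 → Q; lat ⌊143.99051/10⌋ = 14 → O.
Square (2°×1°, digits 0–9): lon ⌊3.34354/2⌋ = 1; lat ⌊3.99051/1⌋ = 3.
Subsquare (5′×2.5′, letters a–x): lon ⌊1.34354/0.0833333⌋ = 16 → q; lat ⌊0.99051/0.0416667⌋ = 23 → x.
Extended square (30″×15″, digits 0–9): lon ⌊0.01021/0.00833333⌋ = 1; lat ⌊0.03218/0.00416667⌋ = 7.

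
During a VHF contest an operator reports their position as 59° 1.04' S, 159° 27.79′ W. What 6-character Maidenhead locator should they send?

Offset from 180°W / 90°S: lon 20.5368°, lat 30.9827°.
Field: 20.5368/20 → 1 → B, 30.9827/10 → 3 → D; chars BD.
Square: 0.5368/2 → 0, 0.9827/1 → 0; chars 00.
Subsquare: 0.5368/0.0833333 → 6 → g, 0.9827/0.0416667 → 23 → x; chars gx.

BD00gx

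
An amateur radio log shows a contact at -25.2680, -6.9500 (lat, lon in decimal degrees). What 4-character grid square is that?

IG64

Add 180° to longitude and 90° to latitude: 173.05, 64.73.
Field (20°×10°, letters A–R): lon ⌊173.05/20⌋ = 8 → I; lat ⌊64.73/10⌋ = 6 → G.
Square (2°×1°, digits 0–9): lon ⌊13.05/2⌋ = 6; lat ⌊4.73/1⌋ = 4.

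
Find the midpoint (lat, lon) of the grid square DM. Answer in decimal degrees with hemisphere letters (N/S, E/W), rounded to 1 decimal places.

Field D=3, M=12: +3·20° lon, +12·10° lat → SW at lon -120°, lat 30°.
Cell spans 20° lon × 10° lat. Centre is SW corner plus half of each.
latitude 35.0° N, longitude 110.0° W.

35.0° N, 110.0° W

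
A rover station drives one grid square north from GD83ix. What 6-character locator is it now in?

GD84ia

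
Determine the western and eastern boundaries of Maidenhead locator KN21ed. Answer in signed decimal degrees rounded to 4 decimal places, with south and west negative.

24.3333, 24.4167

Field K=10, N=13: +10·20° lon, +13·10° lat → SW at lon 20°, lat 40°.
Square 2, 1: +2·2° lon, +1·1° lat → SW at lon 24°, lat 41°.
Subsquare e=4, d=3: +4·0.0833333° lon, +3·0.0416667° lat → SW at lon 24.3333°, lat 41.125°.
Cell spans 0.0833333° lon × 0.0416667° lat.
west 24.3333, east 24.4167.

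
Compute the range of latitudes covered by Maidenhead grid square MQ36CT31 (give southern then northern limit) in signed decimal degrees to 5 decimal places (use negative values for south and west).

76.79583, 76.80000

Field M=12, Q=16: +12·20° lon, +16·10° lat → SW at lon 60°, lat 70°.
Square 3, 6: +3·2° lon, +6·1° lat → SW at lon 66°, lat 76°.
Subsquare c=2, t=19: +2·0.0833333° lon, +19·0.0416667° lat → SW at lon 66.1667°, lat 76.7917°.
Extended square 3, 1: +3·0.00833333° lon, +1·0.00416667° lat → SW at lon 66.1917°, lat 76.7958°.
Cell spans 0.00833333° lon × 0.00416667° lat.
south 76.79583, north 76.80000.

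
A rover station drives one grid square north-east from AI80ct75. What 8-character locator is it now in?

AI80ct86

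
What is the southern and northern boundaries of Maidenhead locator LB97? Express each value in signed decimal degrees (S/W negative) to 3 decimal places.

Field L=11, B=1: +11·20° lon, +1·10° lat → SW at lon 40°, lat -80°.
Square 9, 7: +9·2° lon, +7·1° lat → SW at lon 58°, lat -73°.
Cell spans 2° lon × 1° lat.
south -73.000, north -72.000.

-73.000, -72.000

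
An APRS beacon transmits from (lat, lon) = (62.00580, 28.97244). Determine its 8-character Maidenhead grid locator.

KP42la61

Offset from 180°W / 90°S: lon 208.97244°, lat 152.00580°.
Field (20°×10°, letters A–R): lon ⌊208.97244/20⌋ = 10 → K; lat ⌊152.00580/10⌋ = 15 → P.
Square (2°×1°, digits 0–9): lon ⌊8.97244/2⌋ = 4; lat ⌊2.00580/1⌋ = 2.
Subsquare (5′×2.5′, letters a–x): lon ⌊0.97244/0.0833333⌋ = 11 → l; lat ⌊0.00580/0.0416667⌋ = 0 → a.
Extended square (30″×15″, digits 0–9): lon ⌊0.05577/0.00833333⌋ = 6; lat ⌊0.00580/0.00416667⌋ = 1.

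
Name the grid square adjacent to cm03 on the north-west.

Longitude square 0; −1 → -1, wraps to 9, carry into field.
Longitude field C = 2; −1 → 1 = B.
Latitude square 3; +1 → 4.

BM94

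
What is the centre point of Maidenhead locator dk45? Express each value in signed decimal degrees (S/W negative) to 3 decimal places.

Field D=3, K=10: +3·20° lon, +10·10° lat → SW at lon -120°, lat 10°.
Square 4, 5: +4·2° lon, +5·1° lat → SW at lon -112°, lat 15°.
Cell spans 2° lon × 1° lat. Centre is SW corner plus half of each.
latitude 15.500, longitude -111.000.

15.500, -111.000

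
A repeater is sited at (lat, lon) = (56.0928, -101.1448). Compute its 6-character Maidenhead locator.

DO96kc

Shift to the Maidenhead origin (180°W, 90°S): lon 78.8552, lat 146.0928.
Field: lon ⌊78.8552/20⌋ = 3 → D; lat ⌊146.0928/10⌋ = 14 → O.
Square: lon ⌊18.8552/2⌋ = 9; lat ⌊6.0928/1⌋ = 6.
Subsquare: lon ⌊0.8552/0.0833333⌋ = 10 → k; lat ⌊0.0928/0.0416667⌋ = 2 → c.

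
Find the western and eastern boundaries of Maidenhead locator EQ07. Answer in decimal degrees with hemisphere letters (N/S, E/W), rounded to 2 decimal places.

Field E=4, Q=16: +4·20° lon, +16·10° lat → SW at lon -100°, lat 70°.
Square 0, 7: +0·2° lon, +7·1° lat → SW at lon -100°, lat 77°.
Cell spans 2° lon × 1° lat.
west 100.00° W, east 98.00° W.

100.00° W, 98.00° W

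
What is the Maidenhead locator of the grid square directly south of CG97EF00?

CG97ee09

Latitude extended square 0; −1 → -1, wraps to 9, carry into subsquare.
Latitude subsquare f = 5; −1 → 4 = e.
The longitude characters are unchanged.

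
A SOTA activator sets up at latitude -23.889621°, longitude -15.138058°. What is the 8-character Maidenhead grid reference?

IG26kc36

Offset from 180°W / 90°S: lon 164.86194°, lat 66.11038°.
Field: 164.86194/20 → 8 → I, 66.11038/10 → 6 → G; chars IG.
Square: 4.86194/2 → 2, 6.11038/1 → 6; chars 26.
Subsquare: 0.86194/0.0833333 → 10 → k, 0.11038/0.0416667 → 2 → c; chars kc.
Extended square: 0.02861/0.00833333 → 3, 0.02705/0.00416667 → 6; chars 36.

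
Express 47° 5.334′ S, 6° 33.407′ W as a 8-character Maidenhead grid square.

IE62rv38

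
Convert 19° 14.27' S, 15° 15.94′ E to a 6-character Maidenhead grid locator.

JH70ps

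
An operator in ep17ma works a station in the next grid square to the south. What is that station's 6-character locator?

Latitude subsquare a = 0; −1 → -1, wraps to 23 = x, carry into square.
Latitude square 7; −1 → 6.
The longitude characters are unchanged.

EP16mx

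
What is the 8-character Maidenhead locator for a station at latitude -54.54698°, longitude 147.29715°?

QD35pk58

Add 180° to longitude and 90° to latitude: 327.29715, 35.45302.
Field: lon ⌊327.29715/20⌋ = 16 → Q; lat ⌊35.45302/10⌋ = 3 → D.
Square: lon ⌊7.29715/2⌋ = 3; lat ⌊5.45302/1⌋ = 5.
Subsquare: lon ⌊1.29715/0.0833333⌋ = 15 → p; lat ⌊0.45302/0.0416667⌋ = 10 → k.
Extended square: lon ⌊0.04715/0.00833333⌋ = 5; lat ⌊0.03635/0.00416667⌋ = 8.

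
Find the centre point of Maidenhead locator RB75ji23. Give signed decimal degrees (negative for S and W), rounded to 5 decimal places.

-74.65208, 174.77083

Field R=17, B=1: +17·20° lon, +1·10° lat → SW at lon 160°, lat -80°.
Square 7, 5: +7·2° lon, +5·1° lat → SW at lon 174°, lat -75°.
Subsquare j=9, i=8: +9·0.0833333° lon, +8·0.0416667° lat → SW at lon 174.75°, lat -74.6667°.
Extended square 2, 3: +2·0.00833333° lon, +3·0.00416667° lat → SW at lon 174.767°, lat -74.6542°.
Cell spans 0.00833333° lon × 0.00416667° lat. Centre is SW corner plus half of each.
latitude -74.65208, longitude 174.77083.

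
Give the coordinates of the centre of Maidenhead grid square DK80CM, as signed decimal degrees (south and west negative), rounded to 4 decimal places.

10.5208, -103.7917

Field D=3, K=10: +3·20° lon, +10·10° lat → SW at lon -120°, lat 10°.
Square 8, 0: +8·2° lon, +0·1° lat → SW at lon -104°, lat 10°.
Subsquare c=2, m=12: +2·0.0833333° lon, +12·0.0416667° lat → SW at lon -103.833°, lat 10.5°.
Cell spans 0.0833333° lon × 0.0416667° lat. Centre is SW corner plus half of each.
latitude 10.5208, longitude -103.7917.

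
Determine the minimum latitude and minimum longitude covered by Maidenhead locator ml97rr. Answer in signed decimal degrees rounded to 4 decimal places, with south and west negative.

27.7083, 79.4167

Field M=12, L=11: +12·20° lon, +11·10° lat → SW at lon 60°, lat 20°.
Square 9, 7: +9·2° lon, +7·1° lat → SW at lon 78°, lat 27°.
Subsquare r=17, r=17: +17·0.0833333° lon, +17·0.0416667° lat → SW at lon 79.4167°, lat 27.7083°.
latitude 27.7083, longitude 79.4167.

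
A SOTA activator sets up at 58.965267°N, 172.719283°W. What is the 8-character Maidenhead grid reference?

AO38px31

Add 180° to longitude and 90° to latitude: 7.28072, 148.96527.
Field: 7.28072/20 → 0 → A, 148.96527/10 → 14 → O; chars AO.
Square: 7.28072/2 → 3, 8.96527/1 → 8; chars 38.
Subsquare: 1.28072/0.0833333 → 15 → p, 0.96527/0.0416667 → 23 → x; chars px.
Extended square: 0.03072/0.00833333 → 3, 0.00693/0.00416667 → 1; chars 31.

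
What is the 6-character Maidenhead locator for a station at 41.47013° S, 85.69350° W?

EE78dm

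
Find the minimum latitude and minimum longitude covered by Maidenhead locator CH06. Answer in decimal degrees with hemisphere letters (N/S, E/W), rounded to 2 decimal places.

14.00° S, 140.00° W

Field C=2, H=7: +2·20° lon, +7·10° lat → SW at lon -140°, lat -20°.
Square 0, 6: +0·2° lon, +6·1° lat → SW at lon -140°, lat -14°.
latitude 14.00° S, longitude 140.00° W.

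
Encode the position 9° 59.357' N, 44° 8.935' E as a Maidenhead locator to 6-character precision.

Add 180° to longitude and 90° to latitude: 224.1489, 99.9893.
Field: lon ⌊224.1489/20⌋ = 11 → L; lat ⌊99.9893/10⌋ = 9 → J.
Square: lon ⌊4.1489/2⌋ = 2; lat ⌊9.9893/1⌋ = 9.
Subsquare: lon ⌊0.1489/0.0833333⌋ = 1 → b; lat ⌊0.9893/0.0416667⌋ = 23 → x.

LJ29bx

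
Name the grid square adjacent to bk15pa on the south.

Latitude subsquare a = 0; −1 → -1, wraps to 23 = x, carry into square.
Latitude square 5; −1 → 4.
The longitude characters are unchanged.

BK14px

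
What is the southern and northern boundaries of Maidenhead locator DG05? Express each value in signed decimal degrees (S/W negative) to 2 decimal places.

Field D=3, G=6: +3·20° lon, +6·10° lat → SW at lon -120°, lat -30°.
Square 0, 5: +0·2° lon, +5·1° lat → SW at lon -120°, lat -25°.
Cell spans 2° lon × 1° lat.
south -25.00, north -24.00.

-25.00, -24.00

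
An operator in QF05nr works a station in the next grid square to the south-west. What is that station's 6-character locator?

QF05mq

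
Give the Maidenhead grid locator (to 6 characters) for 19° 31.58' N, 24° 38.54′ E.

Offset from 180°W / 90°S: lon 204.6423°, lat 109.5263°.
Field: lon ⌊204.6423/20⌋ = 10 → K; lat ⌊109.5263/10⌋ = 10 → K.
Square: lon ⌊4.6423/2⌋ = 2; lat ⌊9.5263/1⌋ = 9.
Subsquare: lon ⌊0.6423/0.0833333⌋ = 7 → h; lat ⌊0.5263/0.0416667⌋ = 12 → m.

KK29hm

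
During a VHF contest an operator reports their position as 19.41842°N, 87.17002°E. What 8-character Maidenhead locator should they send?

NK39ok00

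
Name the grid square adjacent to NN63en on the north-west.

NN63do

Longitude subsquare e = 4; −1 → 3 = d.
Latitude subsquare n = 13; +1 → 14 = o.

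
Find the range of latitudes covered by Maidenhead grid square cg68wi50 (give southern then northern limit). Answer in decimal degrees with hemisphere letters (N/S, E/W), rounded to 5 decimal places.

Field C=2, G=6: +2·20° lon, +6·10° lat → SW at lon -140°, lat -30°.
Square 6, 8: +6·2° lon, +8·1° lat → SW at lon -128°, lat -22°.
Subsquare w=22, i=8: +22·0.0833333° lon, +8·0.0416667° lat → SW at lon -126.167°, lat -21.6667°.
Extended square 5, 0: +5·0.00833333° lon, +0·0.00416667° lat → SW at lon -126.125°, lat -21.6667°.
Cell spans 0.00833333° lon × 0.00416667° lat.
south 21.66667° S, north 21.66250° S.

21.66667° S, 21.66250° S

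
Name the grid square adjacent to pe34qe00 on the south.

PE34qd09

Latitude extended square 0; −1 → -1, wraps to 9, carry into subsquare.
Latitude subsquare e = 4; −1 → 3 = d.
The longitude characters are unchanged.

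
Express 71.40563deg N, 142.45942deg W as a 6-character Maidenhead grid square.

BQ81sj

Offset from 180°W / 90°S: lon 37.5406°, lat 161.4056°.
Field (20°×10°, letters A–R): 37.5406/20 → 1 → B, 161.4056/10 → 16 → Q; chars BQ.
Square (2°×1°, digits 0–9): 17.5406/2 → 8, 1.4056/1 → 1; chars 81.
Subsquare (5′×2.5′, letters a–x): 1.5406/0.0833333 → 18 → s, 0.4056/0.0416667 → 9 → j; chars sj.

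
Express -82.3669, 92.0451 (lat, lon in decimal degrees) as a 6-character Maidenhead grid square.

Add 180° to longitude and 90° to latitude: 272.0451, 7.6331.
Field (20°×10°, letters A–R): 272.0451/20 → 13 → N, 7.6331/10 → 0 → A; chars NA.
Square (2°×1°, digits 0–9): 12.0451/2 → 6, 7.6331/1 → 7; chars 67.
Subsquare (5′×2.5′, letters a–x): 0.0451/0.0833333 → 0 → a, 0.6331/0.0416667 → 15 → p; chars ap.

NA67ap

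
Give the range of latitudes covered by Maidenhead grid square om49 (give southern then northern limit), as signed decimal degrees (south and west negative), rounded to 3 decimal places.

Field O=14, M=12: +14·20° lon, +12·10° lat → SW at lon 100°, lat 30°.
Square 4, 9: +4·2° lon, +9·1° lat → SW at lon 108°, lat 39°.
Cell spans 2° lon × 1° lat.
south 39.000, north 40.000.

39.000, 40.000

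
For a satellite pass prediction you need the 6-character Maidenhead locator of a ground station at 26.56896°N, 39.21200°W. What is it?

Shift to the Maidenhead origin (180°W, 90°S): lon 140.7880, lat 116.5690.
Field: 140.7880/20 → 7 → H, 116.5690/10 → 11 → L; chars HL.
Square: 0.7880/2 → 0, 6.5690/1 → 6; chars 06.
Subsquare: 0.7880/0.0833333 → 9 → j, 0.5690/0.0416667 → 13 → n; chars jn.

HL06jn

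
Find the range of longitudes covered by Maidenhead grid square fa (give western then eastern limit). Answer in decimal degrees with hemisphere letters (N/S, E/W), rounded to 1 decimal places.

80.0° W, 60.0° W

Field F=5, A=0: +5·20° lon, +0·10° lat → SW at lon -80°, lat -90°.
Cell spans 20° lon × 10° lat.
west 80.0° W, east 60.0° W.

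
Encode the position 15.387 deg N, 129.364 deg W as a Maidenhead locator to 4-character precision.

CK55

Offset from 180°W / 90°S: lon 50.64°, lat 105.39°.
Field: lon ⌊50.64/20⌋ = 2 → C; lat ⌊105.39/10⌋ = 10 → K.
Square: lon ⌊10.64/2⌋ = 5; lat ⌊5.39/1⌋ = 5.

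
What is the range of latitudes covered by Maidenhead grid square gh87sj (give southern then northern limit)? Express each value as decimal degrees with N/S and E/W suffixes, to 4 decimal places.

Field G=6, H=7: +6·20° lon, +7·10° lat → SW at lon -60°, lat -20°.
Square 8, 7: +8·2° lon, +7·1° lat → SW at lon -44°, lat -13°.
Subsquare s=18, j=9: +18·0.0833333° lon, +9·0.0416667° lat → SW at lon -42.5°, lat -12.625°.
Cell spans 0.0833333° lon × 0.0416667° lat.
south 12.6250° S, north 12.5833° S.

12.6250° S, 12.5833° S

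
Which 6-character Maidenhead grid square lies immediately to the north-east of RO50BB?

Longitude subsquare b = 1; +1 → 2 = c.
Latitude subsquare b = 1; +1 → 2 = c.

RO50cc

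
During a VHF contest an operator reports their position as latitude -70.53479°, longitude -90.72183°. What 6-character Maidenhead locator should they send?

EB49pl

Shift to the Maidenhead origin (180°W, 90°S): lon 89.2782, lat 19.4652.
Field: lon ⌊89.2782/20⌋ = 4 → E; lat ⌊19.4652/10⌋ = 1 → B.
Square: lon ⌊9.2782/2⌋ = 4; lat ⌊9.4652/1⌋ = 9.
Subsquare: lon ⌊1.2782/0.0833333⌋ = 15 → p; lat ⌊0.4652/0.0416667⌋ = 11 → l.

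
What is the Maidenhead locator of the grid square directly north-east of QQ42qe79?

QQ42qf80

Longitude extended square 7; +1 → 8.
Latitude extended square 9; +1 → 10, wraps to 0, carry into subsquare.
Latitude subsquare e = 4; +1 → 5 = f.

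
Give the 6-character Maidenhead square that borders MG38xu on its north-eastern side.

MG48av

Longitude subsquare x = 23; +1 → 24, wraps to 0 = a, carry into square.
Longitude square 3; +1 → 4.
Latitude subsquare u = 20; +1 → 21 = v.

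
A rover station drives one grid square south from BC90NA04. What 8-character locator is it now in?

Latitude extended square 4; −1 → 3.
The longitude characters are unchanged.

BC90na03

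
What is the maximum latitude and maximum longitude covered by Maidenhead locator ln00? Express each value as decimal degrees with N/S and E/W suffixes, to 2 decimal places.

Field L=11, N=13: +11·20° lon, +13·10° lat → SW at lon 40°, lat 40°.
Square 0, 0: +0·2° lon, +0·1° lat → SW at lon 40°, lat 40°.
Cell spans 2° lon × 1° lat. NE corner is SW corner plus one full cell.
latitude 41.00° N, longitude 42.00° E.

41.00° N, 42.00° E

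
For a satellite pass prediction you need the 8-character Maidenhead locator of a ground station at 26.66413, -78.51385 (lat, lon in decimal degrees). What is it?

Add 180° to longitude and 90° to latitude: 101.48615, 116.66413.
Field (20°×10°, letters A–R): 101.48615/20 → 5 → F, 116.66413/10 → 11 → L; chars FL.
Square (2°×1°, digits 0–9): 1.48615/2 → 0, 6.66413/1 → 6; chars 06.
Subsquare (5′×2.5′, letters a–x): 1.48615/0.0833333 → 17 → r, 0.66413/0.0416667 → 15 → p; chars rp.
Extended square (30″×15″, digits 0–9): 0.06948/0.00833333 → 8, 0.03913/0.00416667 → 9; chars 89.

FL06rp89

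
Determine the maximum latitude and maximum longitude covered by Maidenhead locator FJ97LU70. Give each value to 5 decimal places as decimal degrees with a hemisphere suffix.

7.83750° N, 61.01667° W

Field F=5, J=9: +5·20° lon, +9·10° lat → SW at lon -80°, lat 0°.
Square 9, 7: +9·2° lon, +7·1° lat → SW at lon -62°, lat 7°.
Subsquare l=11, u=20: +11·0.0833333° lon, +20·0.0416667° lat → SW at lon -61.0833°, lat 7.83333°.
Extended square 7, 0: +7·0.00833333° lon, +0·0.00416667° lat → SW at lon -61.025°, lat 7.83333°.
Cell spans 0.00833333° lon × 0.00416667° lat. NE corner is SW corner plus one full cell.
latitude 7.83750° N, longitude 61.01667° W.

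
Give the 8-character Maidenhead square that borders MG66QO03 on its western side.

Longitude extended square 0; −1 → -1, wraps to 9, carry into subsquare.
Longitude subsquare q = 16; −1 → 15 = p.
The latitude characters are unchanged.

MG66po93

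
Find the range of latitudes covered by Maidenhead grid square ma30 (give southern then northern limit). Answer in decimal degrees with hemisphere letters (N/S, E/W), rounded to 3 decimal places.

90.000° S, 89.000° S

Field M=12, A=0: +12·20° lon, +0·10° lat → SW at lon 60°, lat -90°.
Square 3, 0: +3·2° lon, +0·1° lat → SW at lon 66°, lat -90°.
Cell spans 2° lon × 1° lat.
south 90.000° S, north 89.000° S.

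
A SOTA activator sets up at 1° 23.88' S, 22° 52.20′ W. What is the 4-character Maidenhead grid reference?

Offset from 180°W / 90°S: lon 157.13°, lat 88.60°.
Field: lon ⌊157.13/20⌋ = 7 → H; lat ⌊88.60/10⌋ = 8 → I.
Square: lon ⌊17.13/2⌋ = 8; lat ⌊8.60/1⌋ = 8.

HI88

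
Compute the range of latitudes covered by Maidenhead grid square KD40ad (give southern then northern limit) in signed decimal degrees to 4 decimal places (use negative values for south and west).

-59.8750, -59.8333

Field K=10, D=3: +10·20° lon, +3·10° lat → SW at lon 20°, lat -60°.
Square 4, 0: +4·2° lon, +0·1° lat → SW at lon 28°, lat -60°.
Subsquare a=0, d=3: +0·0.0833333° lon, +3·0.0416667° lat → SW at lon 28°, lat -59.875°.
Cell spans 0.0833333° lon × 0.0416667° lat.
south -59.8750, north -59.8333.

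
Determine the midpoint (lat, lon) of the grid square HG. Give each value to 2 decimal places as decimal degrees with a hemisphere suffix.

25.00° S, 30.00° W

Field H=7, G=6: +7·20° lon, +6·10° lat → SW at lon -40°, lat -30°.
Cell spans 20° lon × 10° lat. Centre is SW corner plus half of each.
latitude 25.00° S, longitude 30.00° W.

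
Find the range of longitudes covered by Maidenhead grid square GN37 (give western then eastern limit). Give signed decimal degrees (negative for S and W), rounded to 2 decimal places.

-54.00, -52.00

Field G=6, N=13: +6·20° lon, +13·10° lat → SW at lon -60°, lat 40°.
Square 3, 7: +3·2° lon, +7·1° lat → SW at lon -54°, lat 47°.
Cell spans 2° lon × 1° lat.
west -54.00, east -52.00.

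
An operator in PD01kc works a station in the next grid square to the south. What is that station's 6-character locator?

PD01kb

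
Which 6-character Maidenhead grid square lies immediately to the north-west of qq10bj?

Longitude subsquare b = 1; −1 → 0 = a.
Latitude subsquare j = 9; +1 → 10 = k.

QQ10ak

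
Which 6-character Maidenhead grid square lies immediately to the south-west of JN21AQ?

Longitude subsquare a = 0; −1 → -1, wraps to 23 = x, carry into square.
Longitude square 2; −1 → 1.
Latitude subsquare q = 16; −1 → 15 = p.

JN11xp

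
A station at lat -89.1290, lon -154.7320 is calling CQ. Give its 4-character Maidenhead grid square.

Shift to the Maidenhead origin (180°W, 90°S): lon 25.27, lat 0.87.
Field (20°×10°, letters A–R): lon ⌊25.27/20⌋ = 1 → B; lat ⌊0.87/10⌋ = 0 → A.
Square (2°×1°, digits 0–9): lon ⌊5.27/2⌋ = 2; lat ⌊0.87/1⌋ = 0.

BA20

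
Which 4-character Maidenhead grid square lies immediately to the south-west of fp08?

Longitude square 0; −1 → -1, wraps to 9, carry into field.
Longitude field F = 5; −1 → 4 = E.
Latitude square 8; −1 → 7.

EP97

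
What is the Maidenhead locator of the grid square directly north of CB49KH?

Latitude subsquare h = 7; +1 → 8 = i.
The longitude characters are unchanged.

CB49ki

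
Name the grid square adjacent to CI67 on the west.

Longitude square 6; −1 → 5.
The latitude characters are unchanged.

CI57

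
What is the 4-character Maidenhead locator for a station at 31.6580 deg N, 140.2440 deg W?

Shift to the Maidenhead origin (180°W, 90°S): lon 39.76, lat 121.66.
Field (20°×10°, letters A–R): 39.76/20 → 1 → B, 121.66/10 → 12 → M; chars BM.
Square (2°×1°, digits 0–9): 19.76/2 → 9, 1.66/1 → 1; chars 91.

BM91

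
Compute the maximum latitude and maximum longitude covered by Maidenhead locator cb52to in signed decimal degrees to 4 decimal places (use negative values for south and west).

-77.3750, -128.3333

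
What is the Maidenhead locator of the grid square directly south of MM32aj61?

MM32aj60

Latitude extended square 1; −1 → 0.
The longitude characters are unchanged.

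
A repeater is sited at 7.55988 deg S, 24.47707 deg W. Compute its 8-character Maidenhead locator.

Offset from 180°W / 90°S: lon 155.52293°, lat 82.44012°.
Field: 155.52293/20 → 7 → H, 82.44012/10 → 8 → I; chars HI.
Square: 15.52293/2 → 7, 2.44012/1 → 2; chars 72.
Subsquare: 1.52293/0.0833333 → 18 → s, 0.44012/0.0416667 → 10 → k; chars sk.
Extended square: 0.02293/0.00833333 → 2, 0.02345/0.00416667 → 5; chars 25.

HI72sk25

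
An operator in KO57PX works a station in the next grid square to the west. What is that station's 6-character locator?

KO57ox

Longitude subsquare p = 15; −1 → 14 = o.
The latitude characters are unchanged.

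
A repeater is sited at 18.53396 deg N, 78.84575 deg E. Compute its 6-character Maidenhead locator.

Add 180° to longitude and 90° to latitude: 258.8458, 108.5340.
Field (20°×10°, letters A–R): lon ⌊258.8458/20⌋ = 12 → M; lat ⌊108.5340/10⌋ = 10 → K.
Square (2°×1°, digits 0–9): lon ⌊18.8458/2⌋ = 9; lat ⌊8.5340/1⌋ = 8.
Subsquare (5′×2.5′, letters a–x): lon ⌊0.8458/0.0833333⌋ = 10 → k; lat ⌊0.5340/0.0416667⌋ = 12 → m.

MK98km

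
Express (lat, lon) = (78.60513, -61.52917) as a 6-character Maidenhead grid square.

FQ98fo

Shift to the Maidenhead origin (180°W, 90°S): lon 118.4708, lat 168.6051.
Field (20°×10°, letters A–R): lon ⌊118.4708/20⌋ = 5 → F; lat ⌊168.6051/10⌋ = 16 → Q.
Square (2°×1°, digits 0–9): lon ⌊18.4708/2⌋ = 9; lat ⌊8.6051/1⌋ = 8.
Subsquare (5′×2.5′, letters a–x): lon ⌊0.4708/0.0833333⌋ = 5 → f; lat ⌊0.6051/0.0416667⌋ = 14 → o.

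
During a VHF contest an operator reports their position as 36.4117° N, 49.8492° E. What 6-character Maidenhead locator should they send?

Shift to the Maidenhead origin (180°W, 90°S): lon 229.8492, lat 126.4117.
Field: 229.8492/20 → 11 → L, 126.4117/10 → 12 → M; chars LM.
Square: 9.8492/2 → 4, 6.4117/1 → 6; chars 46.
Subsquare: 1.8492/0.0833333 → 22 → w, 0.4117/0.0416667 → 9 → j; chars wj.

LM46wj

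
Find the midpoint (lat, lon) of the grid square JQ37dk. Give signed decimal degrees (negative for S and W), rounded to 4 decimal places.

77.4375, 6.2917

Field J=9, Q=16: +9·20° lon, +16·10° lat → SW at lon 0°, lat 70°.
Square 3, 7: +3·2° lon, +7·1° lat → SW at lon 6°, lat 77°.
Subsquare d=3, k=10: +3·0.0833333° lon, +10·0.0416667° lat → SW at lon 6.25°, lat 77.4167°.
Cell spans 0.0833333° lon × 0.0416667° lat. Centre is SW corner plus half of each.
latitude 77.4375, longitude 6.2917.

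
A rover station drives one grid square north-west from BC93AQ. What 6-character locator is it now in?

Longitude subsquare a = 0; −1 → -1, wraps to 23 = x, carry into square.
Longitude square 9; −1 → 8.
Latitude subsquare q = 16; +1 → 17 = r.

BC83xr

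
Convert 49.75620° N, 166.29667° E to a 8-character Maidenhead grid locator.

Shift to the Maidenhead origin (180°W, 90°S): lon 346.29667, lat 139.75620.
Field: 346.29667/20 → 17 → R, 139.75620/10 → 13 → N; chars RN.
Square: 6.29667/2 → 3, 9.75620/1 → 9; chars 39.
Subsquare: 0.29667/0.0833333 → 3 → d, 0.75620/0.0416667 → 18 → s; chars ds.
Extended square: 0.04667/0.00833333 → 5, 0.00620/0.00416667 → 1; chars 51.

RN39ds51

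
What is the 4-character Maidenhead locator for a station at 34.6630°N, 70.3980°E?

Shift to the Maidenhead origin (180°W, 90°S): lon 250.40, lat 124.66.
Field: 250.40/20 → 12 → M, 124.66/10 → 12 → M; chars MM.
Square: 10.40/2 → 5, 4.66/1 → 4; chars 54.

MM54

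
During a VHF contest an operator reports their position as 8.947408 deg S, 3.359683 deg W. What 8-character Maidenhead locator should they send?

II81hb62

Offset from 180°W / 90°S: lon 176.64032°, lat 81.05259°.
Field: 176.64032/20 → 8 → I, 81.05259/10 → 8 → I; chars II.
Square: 16.64032/2 → 8, 1.05259/1 → 1; chars 81.
Subsquare: 0.64032/0.0833333 → 7 → h, 0.05259/0.0416667 → 1 → b; chars hb.
Extended square: 0.05698/0.00833333 → 6, 0.01093/0.00416667 → 2; chars 62.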